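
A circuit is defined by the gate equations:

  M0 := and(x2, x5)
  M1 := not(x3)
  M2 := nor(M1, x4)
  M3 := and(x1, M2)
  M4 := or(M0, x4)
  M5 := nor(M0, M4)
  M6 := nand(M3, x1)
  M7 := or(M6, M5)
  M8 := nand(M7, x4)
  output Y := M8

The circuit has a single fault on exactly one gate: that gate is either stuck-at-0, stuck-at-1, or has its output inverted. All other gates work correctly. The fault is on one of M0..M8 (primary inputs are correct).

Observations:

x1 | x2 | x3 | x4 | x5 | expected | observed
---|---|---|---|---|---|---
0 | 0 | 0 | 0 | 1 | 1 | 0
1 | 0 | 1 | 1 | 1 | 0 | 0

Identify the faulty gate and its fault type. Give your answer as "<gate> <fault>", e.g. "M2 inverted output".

M8 stuck-at-0

Fault-free values for test 1 (x1=0, x2=0, x3=0, x4=0, x5=1): M0=0, M1=1, M2=0, M3=0, M4=0, M5=1, M6=1, M7=1, M8=1, giving Y=1. Observed 0.
Test 1: faults giving observed 0 are {M8 stuck-at-0, M8 inverted output}.
Test 2 (x1=1, x2=0, x3=1, x4=1, x5=1): fault-free M0=0, M1=0, M2=0, M3=0, M4=1, M5=0, M6=1, M7=1, M8=0 → 0; observed 0. Eliminates M8 inverted output.
Only M8 stuck-at-0 is consistent with every test.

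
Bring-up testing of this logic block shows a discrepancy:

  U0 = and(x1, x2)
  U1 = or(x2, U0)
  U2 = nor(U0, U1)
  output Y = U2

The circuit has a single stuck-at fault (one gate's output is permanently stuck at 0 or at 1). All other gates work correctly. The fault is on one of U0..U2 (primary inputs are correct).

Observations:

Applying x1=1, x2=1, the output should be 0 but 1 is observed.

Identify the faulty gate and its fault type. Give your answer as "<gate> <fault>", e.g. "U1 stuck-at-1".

U2 stuck-at-1

Fault-free values for test 1 (x1=1, x2=1): U0=1, U1=1, U2=0, giving Y=0. Observed 1.
Test 1: faults giving observed 1 are {U2 stuck-at-1}.
Only U2 stuck-at-1 is consistent with every test.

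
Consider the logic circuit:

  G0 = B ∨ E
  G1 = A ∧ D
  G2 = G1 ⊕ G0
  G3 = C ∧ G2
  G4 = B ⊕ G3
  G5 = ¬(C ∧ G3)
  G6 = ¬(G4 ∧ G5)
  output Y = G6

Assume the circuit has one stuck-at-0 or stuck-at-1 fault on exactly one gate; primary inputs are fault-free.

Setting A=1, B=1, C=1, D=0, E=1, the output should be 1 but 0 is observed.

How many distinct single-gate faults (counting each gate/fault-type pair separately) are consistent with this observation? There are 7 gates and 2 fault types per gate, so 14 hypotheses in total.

Fault-free: G0=1, G1=0, G2=1, G3=1, G4=0, G5=0, G6=1 → 1. Observed 0.
  G0 stuck-at-0: output 0 ✓
  G0 stuck-at-1: output 1 ✗
  G1 stuck-at-0: output 1 ✗
  G1 stuck-at-1: output 0 ✓
  G2 stuck-at-0: output 0 ✓
  G2 stuck-at-1: output 1 ✗
  G3 stuck-at-0: output 0 ✓
  G3 stuck-at-1: output 1 ✗
  G4 stuck-at-0: output 1 ✗
  G4 stuck-at-1: output 1 ✗
  G5 stuck-at-0: output 1 ✗
  G5 stuck-at-1: output 1 ✗
  G6 stuck-at-0: output 0 ✓
  G6 stuck-at-1: output 1 ✗
Consistent faults: {G0 stuck-at-0, G1 stuck-at-1, G2 stuck-at-0, G3 stuck-at-0, G6 stuck-at-0} — 5 in all.

5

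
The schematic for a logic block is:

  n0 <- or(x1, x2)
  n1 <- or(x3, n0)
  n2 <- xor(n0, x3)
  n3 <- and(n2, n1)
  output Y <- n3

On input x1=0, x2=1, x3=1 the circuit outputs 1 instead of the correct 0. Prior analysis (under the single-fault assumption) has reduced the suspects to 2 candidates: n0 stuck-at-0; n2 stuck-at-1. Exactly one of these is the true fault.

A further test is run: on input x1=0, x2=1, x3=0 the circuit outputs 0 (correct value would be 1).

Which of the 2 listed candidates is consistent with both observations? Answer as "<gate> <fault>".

Evaluate each candidate on input x1=0, x2=1, x3=0:
  n0 stuck-at-0: n0=0 [stuck-at-0], n1=0, n2=0, n3=0 → 0 — matches
  n2 stuck-at-1: n0=1, n1=1, n2=1 [stuck-at-1], n3=1 → 1 — eliminated
Only n0 stuck-at-0 reproduces the observed 0.

n0 stuck-at-0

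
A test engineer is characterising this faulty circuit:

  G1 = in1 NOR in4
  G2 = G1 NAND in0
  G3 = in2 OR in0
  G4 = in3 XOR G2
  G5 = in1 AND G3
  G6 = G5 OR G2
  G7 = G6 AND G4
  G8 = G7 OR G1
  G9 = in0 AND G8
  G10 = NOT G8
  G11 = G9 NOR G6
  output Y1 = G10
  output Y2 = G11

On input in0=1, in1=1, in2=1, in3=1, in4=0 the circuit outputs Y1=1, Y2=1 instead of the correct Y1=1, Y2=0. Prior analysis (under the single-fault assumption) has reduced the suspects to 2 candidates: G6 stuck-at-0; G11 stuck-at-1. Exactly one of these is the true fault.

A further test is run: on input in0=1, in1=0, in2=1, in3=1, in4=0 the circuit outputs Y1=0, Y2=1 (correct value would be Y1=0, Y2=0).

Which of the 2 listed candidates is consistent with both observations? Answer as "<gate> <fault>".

G11 stuck-at-1

Evaluate each candidate on input in0=1, in1=0, in2=1, in3=1, in4=0:
  G6 stuck-at-0: G1=1, G2=0, G3=1, G4=1, G5=0, G6=0 [stuck-at-0], G7=0, G8=1, G9=1, G10=0, G11=0 → Y1=0, Y2=0 — eliminated
  G11 stuck-at-1: G1=1, G2=0, G3=1, G4=1, G5=0, G6=0, G7=0, G8=1, G9=1, G10=0, G11=1 [stuck-at-1] → Y1=0, Y2=1 — matches
Only G11 stuck-at-1 reproduces the observed Y1=0, Y2=1.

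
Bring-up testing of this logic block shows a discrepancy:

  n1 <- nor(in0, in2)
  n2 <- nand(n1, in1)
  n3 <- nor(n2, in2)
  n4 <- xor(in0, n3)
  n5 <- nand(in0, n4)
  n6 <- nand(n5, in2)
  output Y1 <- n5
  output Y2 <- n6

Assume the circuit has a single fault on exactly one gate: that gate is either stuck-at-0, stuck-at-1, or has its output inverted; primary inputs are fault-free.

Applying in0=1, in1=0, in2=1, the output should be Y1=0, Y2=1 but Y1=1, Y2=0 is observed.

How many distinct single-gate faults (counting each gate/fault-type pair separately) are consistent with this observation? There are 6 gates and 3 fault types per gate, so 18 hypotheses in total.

6

Fault-free: n1=0, n2=1, n3=0, n4=1, n5=0, n6=1 → Y1=0, Y2=1. Observed Y1=1, Y2=0.
  n1: none of the 3 fault types match ✗
  n2: none of the 3 fault types match ✗
  n3: stuck-at-1, inverted output ✓; others ✗
  n4: stuck-at-0, inverted output ✓; others ✗
  n5: stuck-at-1, inverted output ✓; others ✗
  n6: none of the 3 fault types match ✗
Consistent faults: {n3 stuck-at-1, n3 inverted output, n4 stuck-at-0, n4 inverted output, n5 stuck-at-1, n5 inverted output} — 6 in all.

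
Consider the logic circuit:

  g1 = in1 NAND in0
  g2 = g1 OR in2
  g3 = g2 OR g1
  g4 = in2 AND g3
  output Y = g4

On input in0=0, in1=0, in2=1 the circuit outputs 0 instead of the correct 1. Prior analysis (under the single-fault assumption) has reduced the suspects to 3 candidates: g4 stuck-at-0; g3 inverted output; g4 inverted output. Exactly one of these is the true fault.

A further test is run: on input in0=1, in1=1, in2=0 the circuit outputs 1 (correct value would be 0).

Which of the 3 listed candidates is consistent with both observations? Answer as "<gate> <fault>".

g4 inverted output

Evaluate each candidate on input in0=1, in1=1, in2=0:
  g4 stuck-at-0: g1=0, g2=0, g3=0, g4=0 [stuck-at-0] → 0 — eliminated
  g3 inverted output: g1=0, g2=0, g3=1 [inverted output], g4=0 → 0 — eliminated
  g4 inverted output: g1=0, g2=0, g3=0, g4=1 [inverted output] → 1 — matches
Only g4 inverted output reproduces the observed 1.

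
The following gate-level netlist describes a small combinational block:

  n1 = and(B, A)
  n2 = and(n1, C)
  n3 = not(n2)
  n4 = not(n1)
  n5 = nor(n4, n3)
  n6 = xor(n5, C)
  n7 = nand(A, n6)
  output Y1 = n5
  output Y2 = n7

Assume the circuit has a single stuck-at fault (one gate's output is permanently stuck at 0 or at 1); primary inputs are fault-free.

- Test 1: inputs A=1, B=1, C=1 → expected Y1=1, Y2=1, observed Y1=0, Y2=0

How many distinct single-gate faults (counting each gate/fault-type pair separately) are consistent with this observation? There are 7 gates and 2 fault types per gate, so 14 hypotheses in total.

5

Fault-free: n1=1, n2=1, n3=0, n4=0, n5=1, n6=0, n7=1 → Y1=1, Y2=1. Observed Y1=0, Y2=0.
  n1 stuck-at-0: output Y1=0, Y2=0 ✓
  n1 stuck-at-1: output Y1=1, Y2=1 ✗
  n2 stuck-at-0: output Y1=0, Y2=0 ✓
  n2 stuck-at-1: output Y1=1, Y2=1 ✗
  n3 stuck-at-0: output Y1=1, Y2=1 ✗
  n3 stuck-at-1: output Y1=0, Y2=0 ✓
  n4 stuck-at-0: output Y1=1, Y2=1 ✗
  n4 stuck-at-1: output Y1=0, Y2=0 ✓
  n5 stuck-at-0: output Y1=0, Y2=0 ✓
  n5 stuck-at-1: output Y1=1, Y2=1 ✗
  n6 stuck-at-0: output Y1=1, Y2=1 ✗
  n6 stuck-at-1: output Y1=1, Y2=0 ✗
  n7 stuck-at-0: output Y1=1, Y2=0 ✗
  n7 stuck-at-1: output Y1=1, Y2=1 ✗
Consistent faults: {n1 stuck-at-0, n2 stuck-at-0, n3 stuck-at-1, n4 stuck-at-1, n5 stuck-at-0} — 5 in all.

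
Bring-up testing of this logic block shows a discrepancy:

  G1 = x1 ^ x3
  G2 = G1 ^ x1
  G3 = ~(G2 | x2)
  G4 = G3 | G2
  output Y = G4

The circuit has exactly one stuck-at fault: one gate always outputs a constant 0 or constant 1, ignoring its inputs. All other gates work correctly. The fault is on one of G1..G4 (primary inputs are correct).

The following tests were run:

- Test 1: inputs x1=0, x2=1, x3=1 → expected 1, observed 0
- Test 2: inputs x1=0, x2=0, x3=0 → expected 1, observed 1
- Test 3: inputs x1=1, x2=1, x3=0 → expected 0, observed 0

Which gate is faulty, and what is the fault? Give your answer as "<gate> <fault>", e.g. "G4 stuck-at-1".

Fault-free values for test 1 (x1=0, x2=1, x3=1): G1=1, G2=1, G3=0, G4=1, giving Y=1. Observed 0.
Test 1: faults giving observed 0 are {G1 stuck-at-0, G2 stuck-at-0, G4 stuck-at-0}.
Test 2 (x1=0, x2=0, x3=0): fault-free G1=0, G2=0, G3=1, G4=1 → 1; observed 1. Eliminates G4 stuck-at-0.
Test 3 (x1=1, x2=1, x3=0): fault-free G1=1, G2=0, G3=0, G4=0 → 0; observed 0. Eliminates G1 stuck-at-0.
Only G2 stuck-at-0 is consistent with every test.

G2 stuck-at-0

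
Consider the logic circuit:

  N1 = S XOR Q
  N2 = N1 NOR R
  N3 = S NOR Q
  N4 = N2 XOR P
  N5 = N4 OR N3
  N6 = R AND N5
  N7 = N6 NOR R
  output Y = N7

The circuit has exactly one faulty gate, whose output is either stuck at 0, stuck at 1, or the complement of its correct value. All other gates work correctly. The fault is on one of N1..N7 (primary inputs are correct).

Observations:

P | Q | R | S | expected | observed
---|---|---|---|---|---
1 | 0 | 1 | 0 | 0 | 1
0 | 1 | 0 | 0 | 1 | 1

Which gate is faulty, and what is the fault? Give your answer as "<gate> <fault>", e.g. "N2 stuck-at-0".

Fault-free values for test 1 (P=1, Q=0, R=1, S=0): N1=0, N2=0, N3=1, N4=1, N5=1, N6=1, N7=0, giving Y=0. Observed 1.
Test 1: faults giving observed 1 are {N7 stuck-at-1, N7 inverted output}.
Test 2 (P=0, Q=1, R=0, S=0): fault-free N1=1, N2=0, N3=0, N4=0, N5=0, N6=0, N7=1 → 1; observed 1. Eliminates N7 inverted output.
Only N7 stuck-at-1 is consistent with every test.

N7 stuck-at-1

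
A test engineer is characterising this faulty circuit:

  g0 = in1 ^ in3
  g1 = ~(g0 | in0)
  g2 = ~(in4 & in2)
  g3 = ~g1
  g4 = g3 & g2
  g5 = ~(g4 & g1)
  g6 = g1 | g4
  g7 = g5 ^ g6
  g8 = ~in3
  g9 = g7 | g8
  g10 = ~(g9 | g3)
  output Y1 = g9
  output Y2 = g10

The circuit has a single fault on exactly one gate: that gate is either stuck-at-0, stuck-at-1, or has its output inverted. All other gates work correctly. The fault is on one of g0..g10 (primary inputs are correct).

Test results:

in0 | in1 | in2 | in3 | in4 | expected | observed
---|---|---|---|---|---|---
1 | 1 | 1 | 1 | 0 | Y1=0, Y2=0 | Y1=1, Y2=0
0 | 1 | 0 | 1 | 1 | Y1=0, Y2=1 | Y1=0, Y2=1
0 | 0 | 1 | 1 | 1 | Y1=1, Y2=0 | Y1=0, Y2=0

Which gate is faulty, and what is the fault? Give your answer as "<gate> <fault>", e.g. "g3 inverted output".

g2 inverted output

Fault-free values for test 1 (in0=1, in1=1, in2=1, in3=1, in4=0): g0=0, g1=0, g2=1, g3=1, g4=1, g5=1, g6=1, g7=0, g8=0, g9=0, g10=0, giving Y1=0, Y2=0. Observed Y1=1, Y2=0.
Test 1: faults giving observed Y1=1, Y2=0 are {g2 stuck-at-0, g2 inverted output, g3 stuck-at-0, g3 inverted output, g4 stuck-at-0, g4 inverted output, g5 stuck-at-0, g5 inverted output, g6 stuck-at-0, g6 inverted output, g7 stuck-at-1, g7 inverted output, g8 stuck-at-1, g8 inverted output, g9 stuck-at-1, g9 inverted output}.
Test 2 (in0=0, in1=1, in2=0, in3=1, in4=1): fault-free g0=0, g1=1, g2=1, g3=0, g4=0, g5=1, g6=1, g7=0, g8=0, g9=0, g10=1 → Y1=0, Y2=1; observed Y1=0, Y2=1. Eliminates g3 inverted output, g4 inverted output, g5 stuck-at-0, g5 inverted output, g6 stuck-at-0, g6 inverted output, g7 stuck-at-1, g7 inverted output, g8 stuck-at-1, g8 inverted output, g9 stuck-at-1, g9 inverted output.
Test 3 (in0=0, in1=0, in2=1, in3=1, in4=1): fault-free g0=1, g1=0, g2=0, g3=1, g4=0, g5=1, g6=0, g7=1, g8=0, g9=1, g10=0 → Y1=1, Y2=0; observed Y1=0, Y2=0. Eliminates g2 stuck-at-0, g3 stuck-at-0, g4 stuck-at-0.
Only g2 inverted output is consistent with every test.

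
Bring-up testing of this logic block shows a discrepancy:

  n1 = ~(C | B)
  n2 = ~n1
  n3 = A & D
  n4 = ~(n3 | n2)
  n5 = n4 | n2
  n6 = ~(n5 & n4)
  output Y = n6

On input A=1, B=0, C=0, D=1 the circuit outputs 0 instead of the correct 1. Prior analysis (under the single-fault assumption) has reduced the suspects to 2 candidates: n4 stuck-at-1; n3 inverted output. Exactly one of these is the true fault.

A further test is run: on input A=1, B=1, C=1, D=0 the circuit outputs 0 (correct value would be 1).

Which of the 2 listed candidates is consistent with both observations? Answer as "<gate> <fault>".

Evaluate each candidate on input A=1, B=1, C=1, D=0:
  n4 stuck-at-1: n1=0, n2=1, n3=0, n4=1 [stuck-at-1], n5=1, n6=0 → 0 — matches
  n3 inverted output: n1=0, n2=1, n3=1 [inverted output], n4=0, n5=1, n6=1 → 1 — eliminated
Only n4 stuck-at-1 reproduces the observed 0.

n4 stuck-at-1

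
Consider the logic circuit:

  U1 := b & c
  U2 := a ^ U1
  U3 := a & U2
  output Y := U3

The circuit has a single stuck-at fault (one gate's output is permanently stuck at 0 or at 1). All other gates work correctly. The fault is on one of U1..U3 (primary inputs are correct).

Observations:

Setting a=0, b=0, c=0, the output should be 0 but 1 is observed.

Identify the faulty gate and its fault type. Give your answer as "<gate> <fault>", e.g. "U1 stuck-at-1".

Fault-free values for test 1 (a=0, b=0, c=0): U1=0, U2=0, U3=0, giving Y=0. Observed 1.
Test 1: faults giving observed 1 are {U3 stuck-at-1}.
Only U3 stuck-at-1 is consistent with every test.

U3 stuck-at-1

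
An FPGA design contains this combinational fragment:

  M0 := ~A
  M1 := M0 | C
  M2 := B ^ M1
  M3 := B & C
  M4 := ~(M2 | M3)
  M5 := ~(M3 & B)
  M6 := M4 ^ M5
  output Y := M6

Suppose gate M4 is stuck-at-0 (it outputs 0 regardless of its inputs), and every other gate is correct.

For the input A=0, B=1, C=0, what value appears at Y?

Propagate with M4 forced: M0=1, M1=1, M2=0, M3=0, M4=0 [stuck-at-0], M5=1, M6=1.
So Y = 1. (Without the fault it would be 0.)

1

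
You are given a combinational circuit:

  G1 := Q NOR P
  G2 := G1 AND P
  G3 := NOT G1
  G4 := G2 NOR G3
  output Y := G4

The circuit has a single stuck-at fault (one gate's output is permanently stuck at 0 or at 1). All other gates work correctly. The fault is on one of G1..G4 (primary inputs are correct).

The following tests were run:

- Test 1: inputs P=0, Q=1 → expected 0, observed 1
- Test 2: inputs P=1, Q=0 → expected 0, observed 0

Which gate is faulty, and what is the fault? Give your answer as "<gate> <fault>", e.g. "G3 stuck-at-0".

Fault-free values for test 1 (P=0, Q=1): G1=0, G2=0, G3=1, G4=0, giving Y=0. Observed 1.
Test 1: faults giving observed 1 are {G1 stuck-at-1, G3 stuck-at-0, G4 stuck-at-1}.
Test 2 (P=1, Q=0): fault-free G1=0, G2=0, G3=1, G4=0 → 0; observed 0. Eliminates G3 stuck-at-0, G4 stuck-at-1.
Only G1 stuck-at-1 is consistent with every test.

G1 stuck-at-1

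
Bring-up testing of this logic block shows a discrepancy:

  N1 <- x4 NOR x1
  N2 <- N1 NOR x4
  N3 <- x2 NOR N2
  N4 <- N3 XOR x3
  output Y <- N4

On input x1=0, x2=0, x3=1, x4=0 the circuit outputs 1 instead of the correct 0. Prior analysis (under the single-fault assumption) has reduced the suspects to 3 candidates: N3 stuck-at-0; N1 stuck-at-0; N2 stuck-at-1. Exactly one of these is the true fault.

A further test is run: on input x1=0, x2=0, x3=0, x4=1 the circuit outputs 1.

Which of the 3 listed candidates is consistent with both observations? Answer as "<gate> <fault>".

N1 stuck-at-0

Evaluate each candidate on input x1=0, x2=0, x3=0, x4=1:
  N3 stuck-at-0: N1=0, N2=0, N3=0 [stuck-at-0], N4=0 → 0 — eliminated
  N1 stuck-at-0: N1=0 [stuck-at-0], N2=0, N3=1, N4=1 → 1 — matches
  N2 stuck-at-1: N1=0, N2=1 [stuck-at-1], N3=0, N4=0 → 0 — eliminated
Only N1 stuck-at-0 reproduces the observed 1.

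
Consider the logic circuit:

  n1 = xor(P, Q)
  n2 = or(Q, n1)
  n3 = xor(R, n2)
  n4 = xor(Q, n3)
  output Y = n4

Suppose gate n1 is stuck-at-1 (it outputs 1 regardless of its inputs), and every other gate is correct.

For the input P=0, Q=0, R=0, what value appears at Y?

Propagate with n1 forced: n1=1 [stuck-at-1], n2=1, n3=1, n4=1.
So Y = 1. (Without the fault it would be 0.)

1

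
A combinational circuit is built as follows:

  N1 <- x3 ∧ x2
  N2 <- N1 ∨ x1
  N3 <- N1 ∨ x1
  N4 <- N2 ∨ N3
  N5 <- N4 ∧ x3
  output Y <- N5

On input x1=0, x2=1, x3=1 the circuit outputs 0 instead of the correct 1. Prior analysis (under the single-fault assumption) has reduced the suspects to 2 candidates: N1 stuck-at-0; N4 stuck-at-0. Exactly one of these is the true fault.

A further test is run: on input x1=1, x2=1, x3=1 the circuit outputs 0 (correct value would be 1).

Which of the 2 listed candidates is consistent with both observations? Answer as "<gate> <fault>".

N4 stuck-at-0

Evaluate each candidate on input x1=1, x2=1, x3=1:
  N1 stuck-at-0: N1=0 [stuck-at-0], N2=1, N3=1, N4=1, N5=1 → 1 — eliminated
  N4 stuck-at-0: N1=1, N2=1, N3=1, N4=0 [stuck-at-0], N5=0 → 0 — matches
Only N4 stuck-at-0 reproduces the observed 0.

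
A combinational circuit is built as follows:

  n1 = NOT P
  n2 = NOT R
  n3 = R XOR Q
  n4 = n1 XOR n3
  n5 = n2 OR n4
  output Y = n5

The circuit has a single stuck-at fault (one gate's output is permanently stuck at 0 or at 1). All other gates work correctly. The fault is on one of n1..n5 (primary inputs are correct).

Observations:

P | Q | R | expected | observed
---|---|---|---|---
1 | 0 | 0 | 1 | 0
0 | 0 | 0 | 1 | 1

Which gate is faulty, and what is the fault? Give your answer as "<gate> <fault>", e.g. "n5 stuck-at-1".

n2 stuck-at-0

Fault-free values for test 1 (P=1, Q=0, R=0): n1=0, n2=1, n3=0, n4=0, n5=1, giving Y=1. Observed 0.
Test 1: faults giving observed 0 are {n2 stuck-at-0, n5 stuck-at-0}.
Test 2 (P=0, Q=0, R=0): fault-free n1=1, n2=1, n3=0, n4=1, n5=1 → 1; observed 1. Eliminates n5 stuck-at-0.
Only n2 stuck-at-0 is consistent with every test.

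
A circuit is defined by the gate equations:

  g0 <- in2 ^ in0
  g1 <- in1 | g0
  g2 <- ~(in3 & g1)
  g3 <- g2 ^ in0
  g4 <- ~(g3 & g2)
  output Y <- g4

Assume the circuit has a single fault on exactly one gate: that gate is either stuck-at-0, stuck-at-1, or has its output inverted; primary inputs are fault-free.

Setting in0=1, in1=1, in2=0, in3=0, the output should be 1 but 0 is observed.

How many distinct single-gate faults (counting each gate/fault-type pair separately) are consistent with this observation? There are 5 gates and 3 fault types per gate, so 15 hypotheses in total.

Fault-free: g0=1, g1=1, g2=1, g3=0, g4=1 → 1. Observed 0.
  g0: none of the 3 fault types match ✗
  g1: none of the 3 fault types match ✗
  g2: none of the 3 fault types match ✗
  g3: stuck-at-1, inverted output ✓; others ✗
  g4: stuck-at-0, inverted output ✓; others ✗
Consistent faults: {g3 stuck-at-1, g3 inverted output, g4 stuck-at-0, g4 inverted output} — 4 in all.

4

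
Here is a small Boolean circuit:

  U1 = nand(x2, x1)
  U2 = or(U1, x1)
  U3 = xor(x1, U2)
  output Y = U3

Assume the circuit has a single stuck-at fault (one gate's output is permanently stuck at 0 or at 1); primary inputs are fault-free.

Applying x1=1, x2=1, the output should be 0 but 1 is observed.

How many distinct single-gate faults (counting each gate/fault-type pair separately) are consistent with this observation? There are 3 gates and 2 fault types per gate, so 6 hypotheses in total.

Fault-free: U1=0, U2=1, U3=0 → 0. Observed 1.
  U1 stuck-at-0: output 0 ✗
  U1 stuck-at-1: output 0 ✗
  U2 stuck-at-0: output 1 ✓
  U2 stuck-at-1: output 0 ✗
  U3 stuck-at-0: output 0 ✗
  U3 stuck-at-1: output 1 ✓
Consistent faults: {U2 stuck-at-0, U3 stuck-at-1} — 2 in all.

2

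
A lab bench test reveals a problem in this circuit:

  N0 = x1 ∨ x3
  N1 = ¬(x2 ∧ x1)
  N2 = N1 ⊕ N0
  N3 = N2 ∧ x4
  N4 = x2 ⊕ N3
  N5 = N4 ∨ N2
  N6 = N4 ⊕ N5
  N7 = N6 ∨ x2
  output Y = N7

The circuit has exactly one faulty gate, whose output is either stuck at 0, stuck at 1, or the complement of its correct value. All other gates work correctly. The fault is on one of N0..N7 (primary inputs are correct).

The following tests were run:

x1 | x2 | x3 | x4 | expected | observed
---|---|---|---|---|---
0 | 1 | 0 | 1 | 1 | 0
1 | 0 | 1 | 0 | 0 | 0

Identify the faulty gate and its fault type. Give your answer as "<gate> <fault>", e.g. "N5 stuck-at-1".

N7 stuck-at-0

Fault-free values for test 1 (x1=0, x2=1, x3=0, x4=1): N0=0, N1=1, N2=1, N3=1, N4=0, N5=1, N6=1, N7=1, giving Y=1. Observed 0.
Test 1: faults giving observed 0 are {N7 stuck-at-0, N7 inverted output}.
Test 2 (x1=1, x2=0, x3=1, x4=0): fault-free N0=1, N1=1, N2=0, N3=0, N4=0, N5=0, N6=0, N7=0 → 0; observed 0. Eliminates N7 inverted output.
Only N7 stuck-at-0 is consistent with every test.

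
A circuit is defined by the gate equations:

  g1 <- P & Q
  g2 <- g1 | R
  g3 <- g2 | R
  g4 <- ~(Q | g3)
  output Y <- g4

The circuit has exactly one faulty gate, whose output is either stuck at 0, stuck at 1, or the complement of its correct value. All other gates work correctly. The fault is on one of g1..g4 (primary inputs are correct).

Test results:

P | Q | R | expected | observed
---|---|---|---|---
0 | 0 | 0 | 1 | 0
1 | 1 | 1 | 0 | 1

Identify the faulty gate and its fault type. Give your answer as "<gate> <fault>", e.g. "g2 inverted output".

g4 inverted output

Fault-free values for test 1 (P=0, Q=0, R=0): g1=0, g2=0, g3=0, g4=1, giving Y=1. Observed 0.
Test 1: faults giving observed 0 are {g1 stuck-at-1, g1 inverted output, g2 stuck-at-1, g2 inverted output, g3 stuck-at-1, g3 inverted output, g4 stuck-at-0, g4 inverted output}.
Test 2 (P=1, Q=1, R=1): fault-free g1=1, g2=1, g3=1, g4=0 → 0; observed 1. Eliminates g1 stuck-at-1, g1 inverted output, g2 stuck-at-1, g2 inverted output, g3 stuck-at-1, g3 inverted output, g4 stuck-at-0.
Only g4 inverted output is consistent with every test.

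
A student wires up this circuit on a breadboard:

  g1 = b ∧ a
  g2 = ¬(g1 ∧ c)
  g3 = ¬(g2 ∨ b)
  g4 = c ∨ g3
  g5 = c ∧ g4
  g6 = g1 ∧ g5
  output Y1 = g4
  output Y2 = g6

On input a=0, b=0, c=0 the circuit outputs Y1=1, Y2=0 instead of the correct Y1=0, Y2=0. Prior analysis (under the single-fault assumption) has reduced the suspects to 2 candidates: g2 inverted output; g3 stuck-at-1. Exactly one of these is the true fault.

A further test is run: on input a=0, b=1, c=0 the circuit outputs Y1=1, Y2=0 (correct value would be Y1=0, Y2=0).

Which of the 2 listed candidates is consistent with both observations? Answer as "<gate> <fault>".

Evaluate each candidate on input a=0, b=1, c=0:
  g2 inverted output: g1=0, g2=0 [inverted output], g3=0, g4=0, g5=0, g6=0 → Y1=0, Y2=0 — eliminated
  g3 stuck-at-1: g1=0, g2=1, g3=1 [stuck-at-1], g4=1, g5=0, g6=0 → Y1=1, Y2=0 — matches
Only g3 stuck-at-1 reproduces the observed Y1=1, Y2=0.

g3 stuck-at-1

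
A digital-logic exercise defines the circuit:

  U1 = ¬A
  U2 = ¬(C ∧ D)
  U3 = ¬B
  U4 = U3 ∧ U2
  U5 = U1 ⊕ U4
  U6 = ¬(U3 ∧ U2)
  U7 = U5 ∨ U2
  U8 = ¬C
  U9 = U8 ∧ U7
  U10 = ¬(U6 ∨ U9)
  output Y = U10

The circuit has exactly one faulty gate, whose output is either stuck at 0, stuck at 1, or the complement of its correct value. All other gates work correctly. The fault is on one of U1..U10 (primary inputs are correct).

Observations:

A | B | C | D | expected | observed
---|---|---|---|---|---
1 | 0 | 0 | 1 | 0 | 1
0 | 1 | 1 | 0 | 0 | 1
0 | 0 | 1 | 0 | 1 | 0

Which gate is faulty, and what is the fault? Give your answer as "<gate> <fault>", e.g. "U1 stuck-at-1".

Fault-free values for test 1 (A=1, B=0, C=0, D=1): U1=0, U2=1, U3=1, U4=1, U5=1, U6=0, U7=1, U8=1, U9=1, U10=0, giving Y=0. Observed 1.
Test 1: faults giving observed 1 are {U7 stuck-at-0, U7 inverted output, U8 stuck-at-0, U8 inverted output, U9 stuck-at-0, U9 inverted output, U10 stuck-at-1, U10 inverted output}.
Test 2 (A=0, B=1, C=1, D=0): fault-free U1=1, U2=1, U3=0, U4=0, U5=1, U6=1, U7=1, U8=0, U9=0, U10=0 → 0; observed 1. Eliminates U7 stuck-at-0, U7 inverted output, U8 stuck-at-0, U8 inverted output, U9 stuck-at-0, U9 inverted output.
Test 3 (A=0, B=0, C=1, D=0): fault-free U1=1, U2=1, U3=1, U4=1, U5=0, U6=0, U7=1, U8=0, U9=0, U10=1 → 1; observed 0. Eliminates U10 stuck-at-1.
Only U10 inverted output is consistent with every test.

U10 inverted output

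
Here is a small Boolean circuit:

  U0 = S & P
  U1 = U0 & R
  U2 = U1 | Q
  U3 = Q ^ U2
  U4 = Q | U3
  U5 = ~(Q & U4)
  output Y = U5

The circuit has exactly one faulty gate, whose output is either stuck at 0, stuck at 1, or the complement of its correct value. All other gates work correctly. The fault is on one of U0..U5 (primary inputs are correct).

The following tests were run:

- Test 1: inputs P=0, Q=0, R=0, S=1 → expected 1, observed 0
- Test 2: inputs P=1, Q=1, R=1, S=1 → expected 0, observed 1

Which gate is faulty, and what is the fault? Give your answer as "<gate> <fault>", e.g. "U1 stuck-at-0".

U5 inverted output

Fault-free values for test 1 (P=0, Q=0, R=0, S=1): U0=0, U1=0, U2=0, U3=0, U4=0, U5=1, giving Y=1. Observed 0.
Test 1: faults giving observed 0 are {U5 stuck-at-0, U5 inverted output}.
Test 2 (P=1, Q=1, R=1, S=1): fault-free U0=1, U1=1, U2=1, U3=0, U4=1, U5=0 → 0; observed 1. Eliminates U5 stuck-at-0.
Only U5 inverted output is consistent with every test.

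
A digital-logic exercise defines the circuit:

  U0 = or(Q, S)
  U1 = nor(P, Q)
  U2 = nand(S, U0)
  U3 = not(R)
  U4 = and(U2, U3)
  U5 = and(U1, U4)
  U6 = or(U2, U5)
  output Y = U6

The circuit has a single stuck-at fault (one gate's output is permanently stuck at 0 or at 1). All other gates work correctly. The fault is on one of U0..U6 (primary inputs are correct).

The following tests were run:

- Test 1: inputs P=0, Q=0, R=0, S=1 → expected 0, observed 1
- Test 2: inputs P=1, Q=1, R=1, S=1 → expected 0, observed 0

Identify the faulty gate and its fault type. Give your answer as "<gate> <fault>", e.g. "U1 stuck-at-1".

Fault-free values for test 1 (P=0, Q=0, R=0, S=1): U0=1, U1=1, U2=0, U3=1, U4=0, U5=0, U6=0, giving Y=0. Observed 1.
Test 1: faults giving observed 1 are {U0 stuck-at-0, U2 stuck-at-1, U4 stuck-at-1, U5 stuck-at-1, U6 stuck-at-1}.
Test 2 (P=1, Q=1, R=1, S=1): fault-free U0=1, U1=0, U2=0, U3=0, U4=0, U5=0, U6=0 → 0; observed 0. Eliminates U0 stuck-at-0, U2 stuck-at-1, U5 stuck-at-1, U6 stuck-at-1.
Only U4 stuck-at-1 is consistent with every test.

U4 stuck-at-1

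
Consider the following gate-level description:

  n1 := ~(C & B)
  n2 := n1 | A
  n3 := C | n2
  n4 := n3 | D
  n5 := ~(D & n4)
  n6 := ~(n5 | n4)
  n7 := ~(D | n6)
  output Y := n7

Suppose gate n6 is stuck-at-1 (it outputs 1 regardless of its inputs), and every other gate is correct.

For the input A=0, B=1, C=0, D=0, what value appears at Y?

0

Propagate with n6 forced: n1=1, n2=1, n3=1, n4=1, n5=1, n6=1 [stuck-at-1], n7=0.
So Y = 0. (Without the fault it would be 1.)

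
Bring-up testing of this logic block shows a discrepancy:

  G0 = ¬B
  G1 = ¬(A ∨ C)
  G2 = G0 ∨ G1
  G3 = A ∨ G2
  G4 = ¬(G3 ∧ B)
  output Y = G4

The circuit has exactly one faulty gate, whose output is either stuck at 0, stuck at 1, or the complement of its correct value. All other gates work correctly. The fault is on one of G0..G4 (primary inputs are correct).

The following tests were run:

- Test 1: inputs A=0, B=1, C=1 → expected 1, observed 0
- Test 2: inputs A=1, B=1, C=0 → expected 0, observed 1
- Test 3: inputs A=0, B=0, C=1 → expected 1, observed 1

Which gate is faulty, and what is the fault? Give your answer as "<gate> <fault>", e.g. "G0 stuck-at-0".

Fault-free values for test 1 (A=0, B=1, C=1): G0=0, G1=0, G2=0, G3=0, G4=1, giving Y=1. Observed 0.
Test 1: faults giving observed 0 are {G0 stuck-at-1, G0 inverted output, G1 stuck-at-1, G1 inverted output, G2 stuck-at-1, G2 inverted output, G3 stuck-at-1, G3 inverted output, G4 stuck-at-0, G4 inverted output}.
Test 2 (A=1, B=1, C=0): fault-free G0=0, G1=0, G2=0, G3=1, G4=0 → 0; observed 1. Eliminates G0 stuck-at-1, G0 inverted output, G1 stuck-at-1, G1 inverted output, G2 stuck-at-1, G2 inverted output, G3 stuck-at-1, G4 stuck-at-0.
Test 3 (A=0, B=0, C=1): fault-free G0=1, G1=0, G2=1, G3=1, G4=1 → 1; observed 1. Eliminates G4 inverted output.
Only G3 inverted output is consistent with every test.

G3 inverted output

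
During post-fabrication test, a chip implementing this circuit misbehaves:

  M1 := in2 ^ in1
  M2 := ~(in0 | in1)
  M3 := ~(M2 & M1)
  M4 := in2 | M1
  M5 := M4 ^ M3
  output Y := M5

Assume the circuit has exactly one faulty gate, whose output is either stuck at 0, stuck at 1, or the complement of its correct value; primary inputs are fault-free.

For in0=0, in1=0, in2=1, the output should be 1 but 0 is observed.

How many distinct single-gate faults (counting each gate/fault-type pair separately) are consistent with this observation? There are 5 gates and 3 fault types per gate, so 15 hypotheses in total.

10

Fault-free: M1=1, M2=1, M3=0, M4=1, M5=1 → 1. Observed 0.
  M1: stuck-at-0, inverted output ✓; others ✗
  M2: stuck-at-0, inverted output ✓; others ✗
  M3: stuck-at-1, inverted output ✓; others ✗
  M4: stuck-at-0, inverted output ✓; others ✗
  M5: stuck-at-0, inverted output ✓; others ✗
Consistent faults: {M1 stuck-at-0, M1 inverted output, M2 stuck-at-0, M2 inverted output, M3 stuck-at-1, M3 inverted output, M4 stuck-at-0, M4 inverted output, M5 stuck-at-0, M5 inverted output} — 10 in all.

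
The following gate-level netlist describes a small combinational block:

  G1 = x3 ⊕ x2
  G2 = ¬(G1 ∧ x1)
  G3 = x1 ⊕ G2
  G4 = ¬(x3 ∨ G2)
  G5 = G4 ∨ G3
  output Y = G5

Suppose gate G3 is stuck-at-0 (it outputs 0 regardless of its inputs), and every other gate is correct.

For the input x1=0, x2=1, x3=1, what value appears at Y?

Propagate with G3 forced: G1=0, G2=1, G3=0 [stuck-at-0], G4=0, G5=0.
So Y = 0. (Without the fault it would be 1.)

0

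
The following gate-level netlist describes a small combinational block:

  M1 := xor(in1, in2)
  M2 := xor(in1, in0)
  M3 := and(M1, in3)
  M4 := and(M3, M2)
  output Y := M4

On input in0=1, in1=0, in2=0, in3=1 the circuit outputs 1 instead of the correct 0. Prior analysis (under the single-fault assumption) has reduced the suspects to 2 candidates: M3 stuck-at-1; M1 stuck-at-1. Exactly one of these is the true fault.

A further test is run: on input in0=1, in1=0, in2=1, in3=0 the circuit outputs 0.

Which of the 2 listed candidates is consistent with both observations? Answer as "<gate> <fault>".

Evaluate each candidate on input in0=1, in1=0, in2=1, in3=0:
  M3 stuck-at-1: M1=1, M2=1, M3=1 [stuck-at-1], M4=1 → 1 — eliminated
  M1 stuck-at-1: M1=1 [stuck-at-1], M2=1, M3=0, M4=0 → 0 — matches
Only M1 stuck-at-1 reproduces the observed 0.

M1 stuck-at-1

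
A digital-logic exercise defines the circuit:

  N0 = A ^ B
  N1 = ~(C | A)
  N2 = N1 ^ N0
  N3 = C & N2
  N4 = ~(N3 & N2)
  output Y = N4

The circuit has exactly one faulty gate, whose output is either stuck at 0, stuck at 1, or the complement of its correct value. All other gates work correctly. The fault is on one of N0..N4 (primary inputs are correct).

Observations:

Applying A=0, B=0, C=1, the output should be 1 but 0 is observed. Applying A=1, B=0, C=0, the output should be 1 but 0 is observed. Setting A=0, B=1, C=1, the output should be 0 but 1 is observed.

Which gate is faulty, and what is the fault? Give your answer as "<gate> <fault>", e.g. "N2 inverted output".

N4 inverted output

Fault-free values for test 1 (A=0, B=0, C=1): N0=0, N1=0, N2=0, N3=0, N4=1, giving Y=1. Observed 0.
Test 1: faults giving observed 0 are {N0 stuck-at-1, N0 inverted output, N1 stuck-at-1, N1 inverted output, N2 stuck-at-1, N2 inverted output, N4 stuck-at-0, N4 inverted output}.
Test 2 (A=1, B=0, C=0): fault-free N0=1, N1=0, N2=1, N3=0, N4=1 → 1; observed 0. Eliminates N0 stuck-at-1, N0 inverted output, N1 stuck-at-1, N1 inverted output, N2 stuck-at-1, N2 inverted output.
Test 3 (A=0, B=1, C=1): fault-free N0=1, N1=0, N2=1, N3=1, N4=0 → 0; observed 1. Eliminates N4 stuck-at-0.
Only N4 inverted output is consistent with every test.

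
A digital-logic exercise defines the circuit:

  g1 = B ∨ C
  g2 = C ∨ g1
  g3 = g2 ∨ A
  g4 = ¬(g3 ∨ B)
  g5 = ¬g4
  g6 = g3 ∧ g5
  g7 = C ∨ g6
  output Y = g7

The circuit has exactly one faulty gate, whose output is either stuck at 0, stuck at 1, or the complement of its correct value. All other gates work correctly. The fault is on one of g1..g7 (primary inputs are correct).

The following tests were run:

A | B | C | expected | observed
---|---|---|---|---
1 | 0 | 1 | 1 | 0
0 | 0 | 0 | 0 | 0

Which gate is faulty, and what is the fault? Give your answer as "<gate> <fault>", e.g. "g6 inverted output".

Fault-free values for test 1 (A=1, B=0, C=1): g1=1, g2=1, g3=1, g4=0, g5=1, g6=1, g7=1, giving Y=1. Observed 0.
Test 1: faults giving observed 0 are {g7 stuck-at-0, g7 inverted output}.
Test 2 (A=0, B=0, C=0): fault-free g1=0, g2=0, g3=0, g4=1, g5=0, g6=0, g7=0 → 0; observed 0. Eliminates g7 inverted output.
Only g7 stuck-at-0 is consistent with every test.

g7 stuck-at-0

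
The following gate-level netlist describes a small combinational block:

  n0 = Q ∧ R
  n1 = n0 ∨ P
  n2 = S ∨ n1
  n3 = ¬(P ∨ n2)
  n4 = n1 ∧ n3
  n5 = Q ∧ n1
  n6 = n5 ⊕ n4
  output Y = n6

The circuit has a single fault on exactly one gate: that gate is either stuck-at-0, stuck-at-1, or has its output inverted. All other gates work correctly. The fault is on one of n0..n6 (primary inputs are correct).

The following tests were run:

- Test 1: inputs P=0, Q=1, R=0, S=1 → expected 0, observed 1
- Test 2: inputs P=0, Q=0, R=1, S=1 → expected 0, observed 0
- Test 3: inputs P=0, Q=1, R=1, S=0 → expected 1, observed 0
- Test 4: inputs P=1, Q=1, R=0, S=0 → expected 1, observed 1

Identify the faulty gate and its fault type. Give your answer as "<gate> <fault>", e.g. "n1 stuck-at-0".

Fault-free values for test 1 (P=0, Q=1, R=0, S=1): n0=0, n1=0, n2=1, n3=0, n4=0, n5=0, n6=0, giving Y=0. Observed 1.
Test 1: faults giving observed 1 are {n0 stuck-at-1, n0 inverted output, n1 stuck-at-1, n1 inverted output, n4 stuck-at-1, n4 inverted output, n5 stuck-at-1, n5 inverted output, n6 stuck-at-1, n6 inverted output}.
Test 2 (P=0, Q=0, R=1, S=1): fault-free n0=0, n1=0, n2=1, n3=0, n4=0, n5=0, n6=0 → 0; observed 0. Eliminates n4 stuck-at-1, n4 inverted output, n5 stuck-at-1, n5 inverted output, n6 stuck-at-1, n6 inverted output.
Test 3 (P=0, Q=1, R=1, S=0): fault-free n0=1, n1=1, n2=1, n3=0, n4=0, n5=1, n6=1 → 1; observed 0. Eliminates n0 stuck-at-1, n1 stuck-at-1.
Test 4 (P=1, Q=1, R=0, S=0): fault-free n0=0, n1=1, n2=1, n3=0, n4=0, n5=1, n6=1 → 1; observed 1. Eliminates n1 inverted output.
Only n0 inverted output is consistent with every test.

n0 inverted output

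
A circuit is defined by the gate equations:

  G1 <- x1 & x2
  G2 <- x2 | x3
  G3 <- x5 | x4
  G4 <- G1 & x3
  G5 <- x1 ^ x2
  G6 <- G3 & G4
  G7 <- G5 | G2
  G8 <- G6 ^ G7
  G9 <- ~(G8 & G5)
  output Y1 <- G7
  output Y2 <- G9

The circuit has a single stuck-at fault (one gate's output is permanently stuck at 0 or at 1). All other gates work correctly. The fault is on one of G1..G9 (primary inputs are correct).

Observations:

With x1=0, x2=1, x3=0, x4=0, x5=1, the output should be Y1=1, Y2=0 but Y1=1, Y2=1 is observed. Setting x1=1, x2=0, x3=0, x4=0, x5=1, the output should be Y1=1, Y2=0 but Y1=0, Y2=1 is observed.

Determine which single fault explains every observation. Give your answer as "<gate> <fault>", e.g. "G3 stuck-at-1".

G5 stuck-at-0

Fault-free values for test 1 (x1=0, x2=1, x3=0, x4=0, x5=1): G1=0, G2=1, G3=1, G4=0, G5=1, G6=0, G7=1, G8=1, G9=0, giving Y1=1, Y2=0. Observed Y1=1, Y2=1.
Test 1: faults giving observed Y1=1, Y2=1 are {G4 stuck-at-1, G5 stuck-at-0, G6 stuck-at-1, G8 stuck-at-0, G9 stuck-at-1}.
Test 2 (x1=1, x2=0, x3=0, x4=0, x5=1): fault-free G1=0, G2=0, G3=1, G4=0, G5=1, G6=0, G7=1, G8=1, G9=0 → Y1=1, Y2=0; observed Y1=0, Y2=1. Eliminates G4 stuck-at-1, G6 stuck-at-1, G8 stuck-at-0, G9 stuck-at-1.
Only G5 stuck-at-0 is consistent with every test.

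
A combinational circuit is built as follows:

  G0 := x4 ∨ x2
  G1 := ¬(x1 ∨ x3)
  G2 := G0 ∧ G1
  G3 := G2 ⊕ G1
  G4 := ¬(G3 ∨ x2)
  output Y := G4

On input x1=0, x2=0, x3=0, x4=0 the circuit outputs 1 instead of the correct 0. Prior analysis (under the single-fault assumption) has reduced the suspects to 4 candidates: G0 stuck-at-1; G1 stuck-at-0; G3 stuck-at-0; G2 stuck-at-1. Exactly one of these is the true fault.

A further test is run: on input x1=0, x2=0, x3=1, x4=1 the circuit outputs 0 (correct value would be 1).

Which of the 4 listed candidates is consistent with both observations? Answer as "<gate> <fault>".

Evaluate each candidate on input x1=0, x2=0, x3=1, x4=1:
  G0 stuck-at-1: G0=1 [stuck-at-1], G1=0, G2=0, G3=0, G4=1 → 1 — eliminated
  G1 stuck-at-0: G0=1, G1=0 [stuck-at-0], G2=0, G3=0, G4=1 → 1 — eliminated
  G3 stuck-at-0: G0=1, G1=0, G2=0, G3=0 [stuck-at-0], G4=1 → 1 — eliminated
  G2 stuck-at-1: G0=1, G1=0, G2=1 [stuck-at-1], G3=1, G4=0 → 0 — matches
Only G2 stuck-at-1 reproduces the observed 0.

G2 stuck-at-1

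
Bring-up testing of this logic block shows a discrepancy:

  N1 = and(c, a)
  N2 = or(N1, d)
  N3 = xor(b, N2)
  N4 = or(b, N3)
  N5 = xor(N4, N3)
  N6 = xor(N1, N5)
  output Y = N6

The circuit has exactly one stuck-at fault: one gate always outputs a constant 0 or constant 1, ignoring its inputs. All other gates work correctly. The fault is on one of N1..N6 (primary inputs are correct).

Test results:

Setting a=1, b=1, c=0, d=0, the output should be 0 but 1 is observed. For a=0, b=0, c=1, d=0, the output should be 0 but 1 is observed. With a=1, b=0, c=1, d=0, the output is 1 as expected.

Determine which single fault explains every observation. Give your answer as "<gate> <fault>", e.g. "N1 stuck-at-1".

Fault-free values for test 1 (a=1, b=1, c=0, d=0): N1=0, N2=0, N3=1, N4=1, N5=0, N6=0, giving Y=0. Observed 1.
Test 1: faults giving observed 1 are {N2 stuck-at-1, N3 stuck-at-0, N4 stuck-at-0, N5 stuck-at-1, N6 stuck-at-1}.
Test 2 (a=0, b=0, c=1, d=0): fault-free N1=0, N2=0, N3=0, N4=0, N5=0, N6=0 → 0; observed 1. Eliminates N2 stuck-at-1, N3 stuck-at-0, N4 stuck-at-0.
Test 3 (a=1, b=0, c=1, d=0): fault-free N1=1, N2=1, N3=1, N4=1, N5=0, N6=1 → 1; observed 1. Eliminates N5 stuck-at-1.
Only N6 stuck-at-1 is consistent with every test.

N6 stuck-at-1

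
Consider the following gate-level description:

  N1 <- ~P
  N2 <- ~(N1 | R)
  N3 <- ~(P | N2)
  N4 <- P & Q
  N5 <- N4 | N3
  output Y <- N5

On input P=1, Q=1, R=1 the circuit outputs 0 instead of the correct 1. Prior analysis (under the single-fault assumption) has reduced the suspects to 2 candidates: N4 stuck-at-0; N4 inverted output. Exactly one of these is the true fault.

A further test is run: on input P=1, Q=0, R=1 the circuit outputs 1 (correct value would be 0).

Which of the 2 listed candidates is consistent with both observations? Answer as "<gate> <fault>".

Evaluate each candidate on input P=1, Q=0, R=1:
  N4 stuck-at-0: N1=0, N2=0, N3=0, N4=0 [stuck-at-0], N5=0 → 0 — eliminated
  N4 inverted output: N1=0, N2=0, N3=0, N4=1 [inverted output], N5=1 → 1 — matches
Only N4 inverted output reproduces the observed 1.

N4 inverted output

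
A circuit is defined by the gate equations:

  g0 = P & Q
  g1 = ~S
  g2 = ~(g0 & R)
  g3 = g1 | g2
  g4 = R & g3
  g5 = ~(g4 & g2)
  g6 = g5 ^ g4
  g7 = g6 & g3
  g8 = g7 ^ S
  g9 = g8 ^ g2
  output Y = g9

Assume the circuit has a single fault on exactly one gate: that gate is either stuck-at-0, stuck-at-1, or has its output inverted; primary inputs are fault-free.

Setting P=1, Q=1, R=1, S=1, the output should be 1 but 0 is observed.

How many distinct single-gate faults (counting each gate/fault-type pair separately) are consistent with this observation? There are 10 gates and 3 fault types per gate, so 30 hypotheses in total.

6

Fault-free: g0=1, g1=0, g2=0, g3=0, g4=0, g5=1, g6=1, g7=0, g8=1, g9=1 → 1. Observed 0.
  g0: none of the 3 fault types match ✗
  g1: none of the 3 fault types match ✗
  g2: none of the 3 fault types match ✗
  g3: none of the 3 fault types match ✗
  g4: none of the 3 fault types match ✗
  g5: none of the 3 fault types match ✗
  g6: none of the 3 fault types match ✗
  g7: stuck-at-1, inverted output ✓; others ✗
  g8: stuck-at-0, inverted output ✓; others ✗
  g9: stuck-at-0, inverted output ✓; others ✗
Consistent faults: {g7 stuck-at-1, g7 inverted output, g8 stuck-at-0, g8 inverted output, g9 stuck-at-0, g9 inverted output} — 6 in all.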